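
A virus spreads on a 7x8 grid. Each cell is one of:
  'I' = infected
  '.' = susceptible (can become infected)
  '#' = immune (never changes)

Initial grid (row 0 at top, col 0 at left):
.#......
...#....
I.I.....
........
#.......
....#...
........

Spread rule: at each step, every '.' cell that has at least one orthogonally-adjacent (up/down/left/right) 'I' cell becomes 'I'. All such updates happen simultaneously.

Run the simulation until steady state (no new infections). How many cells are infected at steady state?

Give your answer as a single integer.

Answer: 52

Derivation:
Step 0 (initial): 2 infected
Step 1: +6 new -> 8 infected
Step 2: +7 new -> 15 infected
Step 3: +7 new -> 22 infected
Step 4: +8 new -> 30 infected
Step 5: +8 new -> 38 infected
Step 6: +7 new -> 45 infected
Step 7: +4 new -> 49 infected
Step 8: +2 new -> 51 infected
Step 9: +1 new -> 52 infected
Step 10: +0 new -> 52 infected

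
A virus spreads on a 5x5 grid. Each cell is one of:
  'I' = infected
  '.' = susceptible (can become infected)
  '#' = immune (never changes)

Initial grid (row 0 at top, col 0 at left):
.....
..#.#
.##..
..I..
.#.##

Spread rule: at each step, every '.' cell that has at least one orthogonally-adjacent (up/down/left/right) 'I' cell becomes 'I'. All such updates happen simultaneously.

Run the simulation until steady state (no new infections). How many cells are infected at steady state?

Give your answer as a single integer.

Step 0 (initial): 1 infected
Step 1: +3 new -> 4 infected
Step 2: +3 new -> 7 infected
Step 3: +4 new -> 11 infected
Step 4: +2 new -> 13 infected
Step 5: +4 new -> 17 infected
Step 6: +1 new -> 18 infected
Step 7: +0 new -> 18 infected

Answer: 18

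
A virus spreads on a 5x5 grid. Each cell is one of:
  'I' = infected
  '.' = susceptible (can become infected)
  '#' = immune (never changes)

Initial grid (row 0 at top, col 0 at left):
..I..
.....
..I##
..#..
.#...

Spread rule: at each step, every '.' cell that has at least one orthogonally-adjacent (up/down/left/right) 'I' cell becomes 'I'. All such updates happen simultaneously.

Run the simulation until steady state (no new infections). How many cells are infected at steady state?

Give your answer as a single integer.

Step 0 (initial): 2 infected
Step 1: +4 new -> 6 infected
Step 2: +6 new -> 12 infected
Step 3: +3 new -> 15 infected
Step 4: +1 new -> 16 infected
Step 5: +0 new -> 16 infected

Answer: 16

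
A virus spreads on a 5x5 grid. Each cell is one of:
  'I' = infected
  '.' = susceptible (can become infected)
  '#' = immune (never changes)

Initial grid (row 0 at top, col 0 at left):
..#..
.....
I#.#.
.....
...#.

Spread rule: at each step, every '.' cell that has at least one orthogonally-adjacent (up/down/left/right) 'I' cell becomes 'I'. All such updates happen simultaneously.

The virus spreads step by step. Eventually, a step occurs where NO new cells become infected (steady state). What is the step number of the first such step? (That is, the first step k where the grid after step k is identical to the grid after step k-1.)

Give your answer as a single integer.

Answer: 7

Derivation:
Step 0 (initial): 1 infected
Step 1: +2 new -> 3 infected
Step 2: +4 new -> 7 infected
Step 3: +4 new -> 11 infected
Step 4: +4 new -> 15 infected
Step 5: +3 new -> 18 infected
Step 6: +3 new -> 21 infected
Step 7: +0 new -> 21 infected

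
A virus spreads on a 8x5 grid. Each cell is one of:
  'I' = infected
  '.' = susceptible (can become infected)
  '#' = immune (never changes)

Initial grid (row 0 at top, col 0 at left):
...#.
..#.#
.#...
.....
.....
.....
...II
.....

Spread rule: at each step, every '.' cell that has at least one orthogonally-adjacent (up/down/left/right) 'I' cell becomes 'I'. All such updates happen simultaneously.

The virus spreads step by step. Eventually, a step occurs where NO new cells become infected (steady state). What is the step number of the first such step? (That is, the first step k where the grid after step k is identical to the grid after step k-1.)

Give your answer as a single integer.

Step 0 (initial): 2 infected
Step 1: +5 new -> 7 infected
Step 2: +5 new -> 12 infected
Step 3: +6 new -> 18 infected
Step 4: +6 new -> 24 infected
Step 5: +4 new -> 28 infected
Step 6: +1 new -> 29 infected
Step 7: +1 new -> 30 infected
Step 8: +1 new -> 31 infected
Step 9: +2 new -> 33 infected
Step 10: +1 new -> 34 infected
Step 11: +1 new -> 35 infected
Step 12: +0 new -> 35 infected

Answer: 12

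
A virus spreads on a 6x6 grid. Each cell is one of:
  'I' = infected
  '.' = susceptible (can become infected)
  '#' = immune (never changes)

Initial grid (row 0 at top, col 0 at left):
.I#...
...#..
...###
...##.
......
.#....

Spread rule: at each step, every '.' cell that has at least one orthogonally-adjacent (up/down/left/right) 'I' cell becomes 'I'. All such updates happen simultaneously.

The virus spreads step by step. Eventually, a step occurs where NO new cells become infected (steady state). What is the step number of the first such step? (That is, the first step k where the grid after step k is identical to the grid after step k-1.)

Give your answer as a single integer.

Answer: 10

Derivation:
Step 0 (initial): 1 infected
Step 1: +2 new -> 3 infected
Step 2: +3 new -> 6 infected
Step 3: +3 new -> 9 infected
Step 4: +3 new -> 12 infected
Step 5: +2 new -> 14 infected
Step 6: +3 new -> 17 infected
Step 7: +2 new -> 19 infected
Step 8: +2 new -> 21 infected
Step 9: +2 new -> 23 infected
Step 10: +0 new -> 23 infected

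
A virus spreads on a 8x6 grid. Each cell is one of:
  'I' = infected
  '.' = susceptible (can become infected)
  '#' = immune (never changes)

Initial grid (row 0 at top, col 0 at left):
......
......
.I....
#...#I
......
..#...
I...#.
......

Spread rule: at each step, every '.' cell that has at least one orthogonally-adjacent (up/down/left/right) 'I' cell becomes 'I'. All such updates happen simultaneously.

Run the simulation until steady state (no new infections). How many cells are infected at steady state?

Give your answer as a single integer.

Step 0 (initial): 3 infected
Step 1: +9 new -> 12 infected
Step 2: +14 new -> 26 infected
Step 3: +12 new -> 38 infected
Step 4: +5 new -> 43 infected
Step 5: +1 new -> 44 infected
Step 6: +0 new -> 44 infected

Answer: 44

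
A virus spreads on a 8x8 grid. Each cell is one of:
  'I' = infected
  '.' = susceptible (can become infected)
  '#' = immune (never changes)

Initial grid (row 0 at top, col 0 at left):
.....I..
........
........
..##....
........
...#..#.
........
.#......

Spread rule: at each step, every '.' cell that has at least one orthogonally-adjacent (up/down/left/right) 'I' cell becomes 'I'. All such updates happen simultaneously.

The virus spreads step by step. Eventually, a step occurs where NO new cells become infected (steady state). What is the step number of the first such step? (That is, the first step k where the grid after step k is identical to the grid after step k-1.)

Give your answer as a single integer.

Answer: 13

Derivation:
Step 0 (initial): 1 infected
Step 1: +3 new -> 4 infected
Step 2: +5 new -> 9 infected
Step 3: +6 new -> 15 infected
Step 4: +7 new -> 22 infected
Step 5: +7 new -> 29 infected
Step 6: +6 new -> 35 infected
Step 7: +7 new -> 42 infected
Step 8: +7 new -> 49 infected
Step 9: +5 new -> 54 infected
Step 10: +3 new -> 57 infected
Step 11: +1 new -> 58 infected
Step 12: +1 new -> 59 infected
Step 13: +0 new -> 59 infected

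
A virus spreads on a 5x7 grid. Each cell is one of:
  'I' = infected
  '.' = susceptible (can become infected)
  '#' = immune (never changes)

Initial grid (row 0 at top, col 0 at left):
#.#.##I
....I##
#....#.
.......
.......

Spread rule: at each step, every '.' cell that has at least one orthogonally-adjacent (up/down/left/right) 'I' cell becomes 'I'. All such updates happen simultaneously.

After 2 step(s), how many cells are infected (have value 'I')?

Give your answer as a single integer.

Step 0 (initial): 2 infected
Step 1: +2 new -> 4 infected
Step 2: +4 new -> 8 infected

Answer: 8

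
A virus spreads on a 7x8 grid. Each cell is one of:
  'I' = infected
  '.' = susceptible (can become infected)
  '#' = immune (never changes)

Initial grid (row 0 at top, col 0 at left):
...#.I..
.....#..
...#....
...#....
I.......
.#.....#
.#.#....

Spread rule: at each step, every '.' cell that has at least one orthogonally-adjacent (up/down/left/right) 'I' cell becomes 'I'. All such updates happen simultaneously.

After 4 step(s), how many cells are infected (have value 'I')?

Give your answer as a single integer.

Answer: 34

Derivation:
Step 0 (initial): 2 infected
Step 1: +5 new -> 7 infected
Step 2: +7 new -> 14 infected
Step 3: +9 new -> 23 infected
Step 4: +11 new -> 34 infected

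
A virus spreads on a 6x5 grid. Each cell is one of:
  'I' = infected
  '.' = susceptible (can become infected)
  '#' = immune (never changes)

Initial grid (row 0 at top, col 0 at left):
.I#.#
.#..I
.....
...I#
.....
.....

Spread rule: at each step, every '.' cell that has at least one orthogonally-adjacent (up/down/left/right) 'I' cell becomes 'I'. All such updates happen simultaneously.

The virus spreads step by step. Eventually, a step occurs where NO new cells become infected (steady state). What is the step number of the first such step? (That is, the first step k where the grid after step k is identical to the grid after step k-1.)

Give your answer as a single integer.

Answer: 6

Derivation:
Step 0 (initial): 3 infected
Step 1: +6 new -> 9 infected
Step 2: +8 new -> 17 infected
Step 3: +6 new -> 23 infected
Step 4: +2 new -> 25 infected
Step 5: +1 new -> 26 infected
Step 6: +0 new -> 26 infected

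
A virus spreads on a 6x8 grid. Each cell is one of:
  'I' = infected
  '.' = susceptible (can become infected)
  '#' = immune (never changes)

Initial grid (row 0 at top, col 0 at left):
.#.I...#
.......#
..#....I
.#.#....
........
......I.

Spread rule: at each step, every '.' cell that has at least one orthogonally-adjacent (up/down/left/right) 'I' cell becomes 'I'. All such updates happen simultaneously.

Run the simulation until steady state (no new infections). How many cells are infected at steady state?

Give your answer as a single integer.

Answer: 42

Derivation:
Step 0 (initial): 3 infected
Step 1: +8 new -> 11 infected
Step 2: +10 new -> 21 infected
Step 3: +7 new -> 28 infected
Step 4: +5 new -> 33 infected
Step 5: +4 new -> 37 infected
Step 6: +4 new -> 41 infected
Step 7: +1 new -> 42 infected
Step 8: +0 new -> 42 infected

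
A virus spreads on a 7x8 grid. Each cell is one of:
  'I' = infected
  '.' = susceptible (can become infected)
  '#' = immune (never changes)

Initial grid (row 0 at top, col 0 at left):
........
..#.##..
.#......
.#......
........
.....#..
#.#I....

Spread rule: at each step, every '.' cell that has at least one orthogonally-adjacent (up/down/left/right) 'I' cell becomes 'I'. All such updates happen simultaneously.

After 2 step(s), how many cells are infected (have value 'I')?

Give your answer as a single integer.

Step 0 (initial): 1 infected
Step 1: +2 new -> 3 infected
Step 2: +4 new -> 7 infected

Answer: 7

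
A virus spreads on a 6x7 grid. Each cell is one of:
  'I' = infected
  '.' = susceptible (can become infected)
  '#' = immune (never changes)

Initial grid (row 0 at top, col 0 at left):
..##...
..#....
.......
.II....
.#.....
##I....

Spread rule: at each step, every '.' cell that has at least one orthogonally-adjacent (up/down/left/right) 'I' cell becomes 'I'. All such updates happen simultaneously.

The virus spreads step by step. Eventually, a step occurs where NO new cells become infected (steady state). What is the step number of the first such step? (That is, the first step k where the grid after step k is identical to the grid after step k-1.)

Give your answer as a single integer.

Answer: 8

Derivation:
Step 0 (initial): 3 infected
Step 1: +6 new -> 9 infected
Step 2: +7 new -> 16 infected
Step 3: +7 new -> 23 infected
Step 4: +6 new -> 29 infected
Step 5: +4 new -> 33 infected
Step 6: +2 new -> 35 infected
Step 7: +1 new -> 36 infected
Step 8: +0 new -> 36 infected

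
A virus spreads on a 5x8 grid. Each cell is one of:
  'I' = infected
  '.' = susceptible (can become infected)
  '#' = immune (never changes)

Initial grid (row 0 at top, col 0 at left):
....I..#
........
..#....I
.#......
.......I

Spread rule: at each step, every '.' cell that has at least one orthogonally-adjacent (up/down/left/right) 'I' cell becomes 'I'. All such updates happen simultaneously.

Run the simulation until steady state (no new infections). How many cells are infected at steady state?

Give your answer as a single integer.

Answer: 37

Derivation:
Step 0 (initial): 3 infected
Step 1: +7 new -> 10 infected
Step 2: +9 new -> 19 infected
Step 3: +6 new -> 25 infected
Step 4: +4 new -> 29 infected
Step 5: +4 new -> 33 infected
Step 6: +2 new -> 35 infected
Step 7: +2 new -> 37 infected
Step 8: +0 new -> 37 infected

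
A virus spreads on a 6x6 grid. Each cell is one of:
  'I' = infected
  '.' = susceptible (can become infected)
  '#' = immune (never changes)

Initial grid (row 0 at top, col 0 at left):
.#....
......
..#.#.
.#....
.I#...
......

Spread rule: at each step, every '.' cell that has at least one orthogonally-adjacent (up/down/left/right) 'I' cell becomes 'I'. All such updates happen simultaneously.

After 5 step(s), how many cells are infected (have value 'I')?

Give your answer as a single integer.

Answer: 17

Derivation:
Step 0 (initial): 1 infected
Step 1: +2 new -> 3 infected
Step 2: +3 new -> 6 infected
Step 3: +2 new -> 8 infected
Step 4: +4 new -> 12 infected
Step 5: +5 new -> 17 infected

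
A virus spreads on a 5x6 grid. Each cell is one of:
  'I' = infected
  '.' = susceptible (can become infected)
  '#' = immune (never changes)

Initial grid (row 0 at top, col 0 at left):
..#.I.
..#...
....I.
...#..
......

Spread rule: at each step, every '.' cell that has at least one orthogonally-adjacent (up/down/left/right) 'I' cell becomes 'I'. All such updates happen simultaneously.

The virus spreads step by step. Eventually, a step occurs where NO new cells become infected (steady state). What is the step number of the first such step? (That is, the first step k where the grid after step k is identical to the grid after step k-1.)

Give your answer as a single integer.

Step 0 (initial): 2 infected
Step 1: +6 new -> 8 infected
Step 2: +5 new -> 13 infected
Step 3: +4 new -> 17 infected
Step 4: +4 new -> 21 infected
Step 5: +4 new -> 25 infected
Step 6: +2 new -> 27 infected
Step 7: +0 new -> 27 infected

Answer: 7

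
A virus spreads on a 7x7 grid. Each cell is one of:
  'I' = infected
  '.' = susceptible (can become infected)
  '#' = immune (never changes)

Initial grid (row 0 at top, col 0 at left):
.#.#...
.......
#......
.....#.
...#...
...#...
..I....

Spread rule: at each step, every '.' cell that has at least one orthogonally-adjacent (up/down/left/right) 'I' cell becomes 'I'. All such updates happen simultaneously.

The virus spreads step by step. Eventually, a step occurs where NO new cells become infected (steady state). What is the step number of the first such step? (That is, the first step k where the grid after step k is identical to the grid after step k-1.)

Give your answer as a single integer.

Answer: 11

Derivation:
Step 0 (initial): 1 infected
Step 1: +3 new -> 4 infected
Step 2: +4 new -> 8 infected
Step 3: +5 new -> 13 infected
Step 4: +7 new -> 20 infected
Step 5: +7 new -> 27 infected
Step 6: +5 new -> 32 infected
Step 7: +4 new -> 36 infected
Step 8: +4 new -> 40 infected
Step 9: +2 new -> 42 infected
Step 10: +1 new -> 43 infected
Step 11: +0 new -> 43 infected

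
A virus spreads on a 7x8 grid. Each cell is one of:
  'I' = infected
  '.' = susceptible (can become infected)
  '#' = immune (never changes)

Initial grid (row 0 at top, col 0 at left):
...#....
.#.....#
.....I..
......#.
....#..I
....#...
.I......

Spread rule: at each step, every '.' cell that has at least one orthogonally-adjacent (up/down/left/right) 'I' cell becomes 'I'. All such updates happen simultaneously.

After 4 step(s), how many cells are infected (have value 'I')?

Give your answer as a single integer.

Answer: 45

Derivation:
Step 0 (initial): 3 infected
Step 1: +10 new -> 13 infected
Step 2: +13 new -> 26 infected
Step 3: +12 new -> 38 infected
Step 4: +7 new -> 45 infected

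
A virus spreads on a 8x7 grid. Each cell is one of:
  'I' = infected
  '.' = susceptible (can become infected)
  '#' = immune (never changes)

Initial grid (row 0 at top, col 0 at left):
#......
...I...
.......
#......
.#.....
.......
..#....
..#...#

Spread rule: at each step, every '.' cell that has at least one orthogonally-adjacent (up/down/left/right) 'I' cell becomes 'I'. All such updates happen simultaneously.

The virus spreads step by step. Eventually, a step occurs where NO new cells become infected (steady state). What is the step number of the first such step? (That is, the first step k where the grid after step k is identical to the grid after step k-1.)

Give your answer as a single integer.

Step 0 (initial): 1 infected
Step 1: +4 new -> 5 infected
Step 2: +7 new -> 12 infected
Step 3: +9 new -> 21 infected
Step 4: +8 new -> 29 infected
Step 5: +5 new -> 34 infected
Step 6: +5 new -> 39 infected
Step 7: +5 new -> 44 infected
Step 8: +5 new -> 49 infected
Step 9: +1 new -> 50 infected
Step 10: +0 new -> 50 infected

Answer: 10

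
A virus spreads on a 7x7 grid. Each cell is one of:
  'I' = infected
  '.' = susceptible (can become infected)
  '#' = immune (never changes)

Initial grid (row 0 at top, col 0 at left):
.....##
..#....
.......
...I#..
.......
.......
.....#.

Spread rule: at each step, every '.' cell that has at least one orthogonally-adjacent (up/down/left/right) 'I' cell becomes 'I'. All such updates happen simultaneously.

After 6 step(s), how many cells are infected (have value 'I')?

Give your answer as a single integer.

Answer: 44

Derivation:
Step 0 (initial): 1 infected
Step 1: +3 new -> 4 infected
Step 2: +7 new -> 11 infected
Step 3: +10 new -> 21 infected
Step 4: +13 new -> 34 infected
Step 5: +7 new -> 41 infected
Step 6: +3 new -> 44 infected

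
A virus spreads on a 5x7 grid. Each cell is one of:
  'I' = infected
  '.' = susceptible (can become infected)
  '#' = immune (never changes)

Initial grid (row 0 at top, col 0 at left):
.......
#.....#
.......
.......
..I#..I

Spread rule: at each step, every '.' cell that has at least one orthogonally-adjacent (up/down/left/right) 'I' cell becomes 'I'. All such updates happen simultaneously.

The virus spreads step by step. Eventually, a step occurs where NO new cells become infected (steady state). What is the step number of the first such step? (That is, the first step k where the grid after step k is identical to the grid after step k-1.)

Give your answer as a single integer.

Answer: 7

Derivation:
Step 0 (initial): 2 infected
Step 1: +4 new -> 6 infected
Step 2: +7 new -> 13 infected
Step 3: +6 new -> 19 infected
Step 4: +6 new -> 25 infected
Step 5: +4 new -> 29 infected
Step 6: +3 new -> 32 infected
Step 7: +0 new -> 32 infected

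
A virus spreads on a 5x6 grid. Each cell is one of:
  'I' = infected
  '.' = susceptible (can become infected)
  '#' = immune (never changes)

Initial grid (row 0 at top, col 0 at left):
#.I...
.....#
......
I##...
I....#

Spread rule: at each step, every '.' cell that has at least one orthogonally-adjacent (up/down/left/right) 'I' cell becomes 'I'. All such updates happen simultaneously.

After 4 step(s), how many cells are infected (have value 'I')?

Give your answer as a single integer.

Step 0 (initial): 3 infected
Step 1: +5 new -> 8 infected
Step 2: +7 new -> 15 infected
Step 3: +4 new -> 19 infected
Step 4: +3 new -> 22 infected

Answer: 22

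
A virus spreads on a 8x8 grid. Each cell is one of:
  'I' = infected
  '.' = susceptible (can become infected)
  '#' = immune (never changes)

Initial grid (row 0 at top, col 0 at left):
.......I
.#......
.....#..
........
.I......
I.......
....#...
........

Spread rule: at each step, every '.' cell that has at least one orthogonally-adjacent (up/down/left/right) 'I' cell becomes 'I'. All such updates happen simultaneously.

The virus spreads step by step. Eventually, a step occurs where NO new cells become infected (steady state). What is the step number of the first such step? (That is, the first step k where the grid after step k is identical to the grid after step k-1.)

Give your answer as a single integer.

Step 0 (initial): 3 infected
Step 1: +7 new -> 10 infected
Step 2: +10 new -> 20 infected
Step 3: +11 new -> 31 infected
Step 4: +12 new -> 43 infected
Step 5: +9 new -> 52 infected
Step 6: +5 new -> 57 infected
Step 7: +3 new -> 60 infected
Step 8: +1 new -> 61 infected
Step 9: +0 new -> 61 infected

Answer: 9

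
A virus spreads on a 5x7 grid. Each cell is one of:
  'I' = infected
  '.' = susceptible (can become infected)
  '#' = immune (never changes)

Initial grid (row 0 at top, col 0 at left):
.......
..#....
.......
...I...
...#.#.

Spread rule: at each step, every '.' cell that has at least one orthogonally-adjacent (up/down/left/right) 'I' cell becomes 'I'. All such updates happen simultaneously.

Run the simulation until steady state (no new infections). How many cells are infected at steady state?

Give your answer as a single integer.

Step 0 (initial): 1 infected
Step 1: +3 new -> 4 infected
Step 2: +7 new -> 11 infected
Step 3: +7 new -> 18 infected
Step 4: +8 new -> 26 infected
Step 5: +4 new -> 30 infected
Step 6: +2 new -> 32 infected
Step 7: +0 new -> 32 infected

Answer: 32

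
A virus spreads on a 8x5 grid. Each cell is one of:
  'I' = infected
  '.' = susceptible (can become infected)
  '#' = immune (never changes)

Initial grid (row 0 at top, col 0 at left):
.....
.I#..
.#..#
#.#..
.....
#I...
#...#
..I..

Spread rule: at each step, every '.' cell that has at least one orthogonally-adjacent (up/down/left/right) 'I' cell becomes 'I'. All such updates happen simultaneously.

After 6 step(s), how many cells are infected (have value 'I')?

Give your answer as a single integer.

Step 0 (initial): 3 infected
Step 1: +8 new -> 11 infected
Step 2: +10 new -> 21 infected
Step 3: +3 new -> 24 infected
Step 4: +4 new -> 28 infected
Step 5: +3 new -> 31 infected
Step 6: +1 new -> 32 infected

Answer: 32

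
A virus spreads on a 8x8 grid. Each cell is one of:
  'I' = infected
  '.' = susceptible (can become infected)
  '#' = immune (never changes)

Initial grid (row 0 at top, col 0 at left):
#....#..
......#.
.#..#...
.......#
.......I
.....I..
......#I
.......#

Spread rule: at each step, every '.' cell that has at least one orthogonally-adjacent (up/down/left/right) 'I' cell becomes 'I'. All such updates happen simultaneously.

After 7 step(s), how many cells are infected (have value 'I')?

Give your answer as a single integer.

Step 0 (initial): 3 infected
Step 1: +6 new -> 9 infected
Step 2: +6 new -> 15 infected
Step 3: +8 new -> 23 infected
Step 4: +7 new -> 30 infected
Step 5: +8 new -> 38 infected
Step 6: +8 new -> 46 infected
Step 7: +5 new -> 51 infected

Answer: 51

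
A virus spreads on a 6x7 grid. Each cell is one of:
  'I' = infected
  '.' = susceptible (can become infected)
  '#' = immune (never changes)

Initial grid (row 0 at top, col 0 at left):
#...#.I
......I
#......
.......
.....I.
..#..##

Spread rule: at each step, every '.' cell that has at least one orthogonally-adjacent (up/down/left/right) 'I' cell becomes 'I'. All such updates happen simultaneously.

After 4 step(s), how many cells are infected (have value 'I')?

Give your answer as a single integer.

Step 0 (initial): 3 infected
Step 1: +6 new -> 9 infected
Step 2: +6 new -> 15 infected
Step 3: +5 new -> 20 infected
Step 4: +5 new -> 25 infected

Answer: 25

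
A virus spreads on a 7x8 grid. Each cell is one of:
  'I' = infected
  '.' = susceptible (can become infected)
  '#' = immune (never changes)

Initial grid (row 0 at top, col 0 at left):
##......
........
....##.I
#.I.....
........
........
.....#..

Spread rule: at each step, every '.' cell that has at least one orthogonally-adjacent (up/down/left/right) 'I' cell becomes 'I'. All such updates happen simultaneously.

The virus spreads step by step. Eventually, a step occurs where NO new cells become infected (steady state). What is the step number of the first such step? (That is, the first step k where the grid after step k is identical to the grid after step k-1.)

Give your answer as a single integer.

Answer: 6

Derivation:
Step 0 (initial): 2 infected
Step 1: +7 new -> 9 infected
Step 2: +11 new -> 20 infected
Step 3: +14 new -> 34 infected
Step 4: +11 new -> 45 infected
Step 5: +5 new -> 50 infected
Step 6: +0 new -> 50 infected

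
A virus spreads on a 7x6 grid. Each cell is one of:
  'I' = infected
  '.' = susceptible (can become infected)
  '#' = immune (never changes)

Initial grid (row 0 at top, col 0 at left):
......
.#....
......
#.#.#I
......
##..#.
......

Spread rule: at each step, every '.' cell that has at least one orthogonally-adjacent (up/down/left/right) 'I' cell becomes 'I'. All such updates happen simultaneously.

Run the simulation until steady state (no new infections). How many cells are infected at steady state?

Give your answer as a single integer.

Step 0 (initial): 1 infected
Step 1: +2 new -> 3 infected
Step 2: +4 new -> 7 infected
Step 3: +5 new -> 12 infected
Step 4: +7 new -> 19 infected
Step 5: +6 new -> 25 infected
Step 6: +5 new -> 30 infected
Step 7: +3 new -> 33 infected
Step 8: +2 new -> 35 infected
Step 9: +0 new -> 35 infected

Answer: 35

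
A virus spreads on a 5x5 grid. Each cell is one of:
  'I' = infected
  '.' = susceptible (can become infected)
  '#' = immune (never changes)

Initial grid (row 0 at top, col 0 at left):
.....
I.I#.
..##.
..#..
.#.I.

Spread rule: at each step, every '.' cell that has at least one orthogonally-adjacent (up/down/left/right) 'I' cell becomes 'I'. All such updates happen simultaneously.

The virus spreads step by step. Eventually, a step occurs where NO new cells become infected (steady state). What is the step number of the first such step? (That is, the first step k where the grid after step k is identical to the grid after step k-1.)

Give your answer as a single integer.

Answer: 5

Derivation:
Step 0 (initial): 3 infected
Step 1: +7 new -> 10 infected
Step 2: +5 new -> 15 infected
Step 3: +4 new -> 19 infected
Step 4: +1 new -> 20 infected
Step 5: +0 new -> 20 infected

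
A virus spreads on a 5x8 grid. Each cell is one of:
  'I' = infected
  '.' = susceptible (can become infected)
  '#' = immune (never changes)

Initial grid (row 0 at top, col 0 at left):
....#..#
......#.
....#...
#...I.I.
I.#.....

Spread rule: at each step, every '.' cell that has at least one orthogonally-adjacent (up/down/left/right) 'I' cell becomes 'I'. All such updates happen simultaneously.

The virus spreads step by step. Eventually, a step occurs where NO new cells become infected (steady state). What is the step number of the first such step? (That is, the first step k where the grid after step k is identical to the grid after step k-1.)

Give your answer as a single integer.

Step 0 (initial): 3 infected
Step 1: +7 new -> 10 infected
Step 2: +8 new -> 18 infected
Step 3: +5 new -> 23 infected
Step 4: +6 new -> 29 infected
Step 5: +4 new -> 33 infected
Step 6: +1 new -> 34 infected
Step 7: +0 new -> 34 infected

Answer: 7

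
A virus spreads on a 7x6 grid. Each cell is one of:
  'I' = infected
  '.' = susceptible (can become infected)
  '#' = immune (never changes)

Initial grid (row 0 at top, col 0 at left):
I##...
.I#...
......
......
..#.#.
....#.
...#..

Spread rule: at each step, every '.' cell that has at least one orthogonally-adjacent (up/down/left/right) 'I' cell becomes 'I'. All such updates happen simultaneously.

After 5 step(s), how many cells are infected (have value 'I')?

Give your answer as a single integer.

Answer: 24

Derivation:
Step 0 (initial): 2 infected
Step 1: +2 new -> 4 infected
Step 2: +3 new -> 7 infected
Step 3: +4 new -> 11 infected
Step 4: +5 new -> 16 infected
Step 5: +8 new -> 24 infected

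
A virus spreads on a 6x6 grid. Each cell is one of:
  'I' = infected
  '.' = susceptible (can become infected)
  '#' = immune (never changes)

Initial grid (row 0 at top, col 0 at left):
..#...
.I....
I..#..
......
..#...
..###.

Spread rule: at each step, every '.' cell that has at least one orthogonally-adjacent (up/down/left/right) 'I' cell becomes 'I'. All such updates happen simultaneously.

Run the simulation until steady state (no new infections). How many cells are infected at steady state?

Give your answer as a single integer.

Answer: 30

Derivation:
Step 0 (initial): 2 infected
Step 1: +5 new -> 7 infected
Step 2: +5 new -> 12 infected
Step 3: +5 new -> 17 infected
Step 4: +5 new -> 22 infected
Step 5: +4 new -> 26 infected
Step 6: +2 new -> 28 infected
Step 7: +1 new -> 29 infected
Step 8: +1 new -> 30 infected
Step 9: +0 new -> 30 infected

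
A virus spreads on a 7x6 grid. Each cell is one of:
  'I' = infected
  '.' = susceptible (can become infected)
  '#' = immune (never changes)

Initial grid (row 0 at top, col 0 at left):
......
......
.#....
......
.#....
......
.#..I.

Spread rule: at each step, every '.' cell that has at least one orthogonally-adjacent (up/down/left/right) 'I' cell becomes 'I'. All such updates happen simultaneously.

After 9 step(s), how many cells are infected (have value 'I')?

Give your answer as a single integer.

Answer: 38

Derivation:
Step 0 (initial): 1 infected
Step 1: +3 new -> 4 infected
Step 2: +4 new -> 8 infected
Step 3: +4 new -> 12 infected
Step 4: +5 new -> 17 infected
Step 5: +5 new -> 22 infected
Step 6: +7 new -> 29 infected
Step 7: +4 new -> 33 infected
Step 8: +3 new -> 36 infected
Step 9: +2 new -> 38 infected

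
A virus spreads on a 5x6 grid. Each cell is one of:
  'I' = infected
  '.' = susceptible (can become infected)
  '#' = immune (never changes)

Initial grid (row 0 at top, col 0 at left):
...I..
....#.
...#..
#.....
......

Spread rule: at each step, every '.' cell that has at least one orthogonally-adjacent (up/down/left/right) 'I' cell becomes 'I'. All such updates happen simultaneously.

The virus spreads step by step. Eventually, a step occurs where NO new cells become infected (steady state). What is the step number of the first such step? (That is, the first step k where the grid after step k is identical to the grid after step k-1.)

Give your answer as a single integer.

Step 0 (initial): 1 infected
Step 1: +3 new -> 4 infected
Step 2: +3 new -> 7 infected
Step 3: +4 new -> 11 infected
Step 4: +4 new -> 15 infected
Step 5: +6 new -> 21 infected
Step 6: +4 new -> 25 infected
Step 7: +2 new -> 27 infected
Step 8: +0 new -> 27 infected

Answer: 8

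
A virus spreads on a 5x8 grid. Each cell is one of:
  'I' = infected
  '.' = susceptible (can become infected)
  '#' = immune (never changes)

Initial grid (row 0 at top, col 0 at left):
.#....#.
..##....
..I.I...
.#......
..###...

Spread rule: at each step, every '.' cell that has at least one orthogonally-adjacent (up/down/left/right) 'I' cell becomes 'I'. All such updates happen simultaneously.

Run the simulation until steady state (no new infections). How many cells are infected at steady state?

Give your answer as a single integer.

Answer: 32

Derivation:
Step 0 (initial): 2 infected
Step 1: +6 new -> 8 infected
Step 2: +7 new -> 15 infected
Step 3: +8 new -> 23 infected
Step 4: +6 new -> 29 infected
Step 5: +3 new -> 32 infected
Step 6: +0 new -> 32 infected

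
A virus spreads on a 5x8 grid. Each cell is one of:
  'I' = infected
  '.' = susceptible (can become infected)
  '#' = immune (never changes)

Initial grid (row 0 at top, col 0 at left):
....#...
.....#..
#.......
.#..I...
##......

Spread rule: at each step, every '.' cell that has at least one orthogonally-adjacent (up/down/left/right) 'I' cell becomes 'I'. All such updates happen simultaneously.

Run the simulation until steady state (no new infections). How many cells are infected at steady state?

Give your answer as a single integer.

Answer: 33

Derivation:
Step 0 (initial): 1 infected
Step 1: +4 new -> 5 infected
Step 2: +7 new -> 12 infected
Step 3: +6 new -> 18 infected
Step 4: +6 new -> 24 infected
Step 5: +4 new -> 28 infected
Step 6: +4 new -> 32 infected
Step 7: +1 new -> 33 infected
Step 8: +0 new -> 33 infected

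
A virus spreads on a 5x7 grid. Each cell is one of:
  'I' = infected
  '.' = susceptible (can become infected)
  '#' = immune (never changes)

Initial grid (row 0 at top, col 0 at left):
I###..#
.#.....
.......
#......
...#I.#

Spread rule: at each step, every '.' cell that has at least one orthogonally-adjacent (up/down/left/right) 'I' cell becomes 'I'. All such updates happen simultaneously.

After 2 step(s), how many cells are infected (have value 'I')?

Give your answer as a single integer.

Answer: 9

Derivation:
Step 0 (initial): 2 infected
Step 1: +3 new -> 5 infected
Step 2: +4 new -> 9 infected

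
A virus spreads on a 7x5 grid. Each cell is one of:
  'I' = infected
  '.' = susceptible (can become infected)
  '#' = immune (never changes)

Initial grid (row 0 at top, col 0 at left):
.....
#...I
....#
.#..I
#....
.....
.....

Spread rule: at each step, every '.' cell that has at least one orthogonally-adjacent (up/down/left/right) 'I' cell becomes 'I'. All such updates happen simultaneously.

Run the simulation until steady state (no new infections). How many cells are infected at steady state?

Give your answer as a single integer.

Answer: 31

Derivation:
Step 0 (initial): 2 infected
Step 1: +4 new -> 6 infected
Step 2: +6 new -> 12 infected
Step 3: +6 new -> 18 infected
Step 4: +5 new -> 23 infected
Step 5: +4 new -> 27 infected
Step 6: +3 new -> 30 infected
Step 7: +1 new -> 31 infected
Step 8: +0 new -> 31 infected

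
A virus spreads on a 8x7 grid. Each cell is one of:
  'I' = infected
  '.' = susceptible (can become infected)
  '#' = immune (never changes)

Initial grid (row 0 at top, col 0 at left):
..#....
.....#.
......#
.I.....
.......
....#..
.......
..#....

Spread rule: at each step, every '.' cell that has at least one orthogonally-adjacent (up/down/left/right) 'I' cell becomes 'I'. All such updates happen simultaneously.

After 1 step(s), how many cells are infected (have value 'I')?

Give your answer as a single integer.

Answer: 5

Derivation:
Step 0 (initial): 1 infected
Step 1: +4 new -> 5 infected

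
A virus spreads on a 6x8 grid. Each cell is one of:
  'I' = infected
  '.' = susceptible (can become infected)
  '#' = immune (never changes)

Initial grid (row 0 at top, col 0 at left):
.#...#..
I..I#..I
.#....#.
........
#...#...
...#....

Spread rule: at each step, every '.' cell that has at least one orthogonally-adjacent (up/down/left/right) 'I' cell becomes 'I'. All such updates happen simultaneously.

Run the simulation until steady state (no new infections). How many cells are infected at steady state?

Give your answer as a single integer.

Answer: 40

Derivation:
Step 0 (initial): 3 infected
Step 1: +9 new -> 12 infected
Step 2: +9 new -> 21 infected
Step 3: +7 new -> 28 infected
Step 4: +5 new -> 33 infected
Step 5: +4 new -> 37 infected
Step 6: +2 new -> 39 infected
Step 7: +1 new -> 40 infected
Step 8: +0 new -> 40 infected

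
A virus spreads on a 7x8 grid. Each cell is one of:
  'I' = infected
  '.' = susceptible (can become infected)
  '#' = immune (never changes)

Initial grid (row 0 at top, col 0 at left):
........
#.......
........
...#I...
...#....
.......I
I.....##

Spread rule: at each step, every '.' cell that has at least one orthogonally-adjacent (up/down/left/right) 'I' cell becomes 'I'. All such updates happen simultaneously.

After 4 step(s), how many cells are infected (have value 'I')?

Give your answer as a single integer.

Answer: 45

Derivation:
Step 0 (initial): 3 infected
Step 1: +7 new -> 10 infected
Step 2: +12 new -> 22 infected
Step 3: +13 new -> 35 infected
Step 4: +10 new -> 45 infected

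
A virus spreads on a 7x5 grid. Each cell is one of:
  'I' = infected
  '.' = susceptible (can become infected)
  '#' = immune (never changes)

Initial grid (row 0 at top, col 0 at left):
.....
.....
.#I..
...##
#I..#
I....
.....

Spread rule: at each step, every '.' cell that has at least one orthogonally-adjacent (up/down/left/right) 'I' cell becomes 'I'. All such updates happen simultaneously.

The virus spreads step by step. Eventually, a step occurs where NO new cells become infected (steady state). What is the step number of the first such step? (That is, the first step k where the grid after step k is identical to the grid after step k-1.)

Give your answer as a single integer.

Step 0 (initial): 3 infected
Step 1: +7 new -> 10 infected
Step 2: +8 new -> 18 infected
Step 3: +7 new -> 25 infected
Step 4: +4 new -> 29 infected
Step 5: +1 new -> 30 infected
Step 6: +0 new -> 30 infected

Answer: 6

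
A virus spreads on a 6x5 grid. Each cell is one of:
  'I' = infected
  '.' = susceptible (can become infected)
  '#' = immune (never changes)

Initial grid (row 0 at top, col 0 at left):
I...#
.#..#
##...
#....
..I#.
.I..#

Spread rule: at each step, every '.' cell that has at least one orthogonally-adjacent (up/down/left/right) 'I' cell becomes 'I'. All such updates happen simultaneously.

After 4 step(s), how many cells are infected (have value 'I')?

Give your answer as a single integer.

Step 0 (initial): 3 infected
Step 1: +6 new -> 9 infected
Step 2: +6 new -> 15 infected
Step 3: +4 new -> 19 infected
Step 4: +3 new -> 22 infected

Answer: 22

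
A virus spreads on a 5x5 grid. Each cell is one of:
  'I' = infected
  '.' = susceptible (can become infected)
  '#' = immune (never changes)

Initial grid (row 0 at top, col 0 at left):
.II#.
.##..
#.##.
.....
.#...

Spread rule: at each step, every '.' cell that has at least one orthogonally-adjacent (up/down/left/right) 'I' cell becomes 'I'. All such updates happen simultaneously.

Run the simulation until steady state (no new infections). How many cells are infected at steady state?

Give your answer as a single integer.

Answer: 4

Derivation:
Step 0 (initial): 2 infected
Step 1: +1 new -> 3 infected
Step 2: +1 new -> 4 infected
Step 3: +0 new -> 4 infected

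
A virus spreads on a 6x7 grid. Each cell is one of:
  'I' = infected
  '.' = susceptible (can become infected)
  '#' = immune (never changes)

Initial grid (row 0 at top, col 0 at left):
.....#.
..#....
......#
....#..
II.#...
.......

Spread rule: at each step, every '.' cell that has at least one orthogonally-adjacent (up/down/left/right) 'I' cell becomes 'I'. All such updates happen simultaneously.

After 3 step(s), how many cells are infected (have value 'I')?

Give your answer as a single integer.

Step 0 (initial): 2 infected
Step 1: +5 new -> 7 infected
Step 2: +4 new -> 11 infected
Step 3: +5 new -> 16 infected

Answer: 16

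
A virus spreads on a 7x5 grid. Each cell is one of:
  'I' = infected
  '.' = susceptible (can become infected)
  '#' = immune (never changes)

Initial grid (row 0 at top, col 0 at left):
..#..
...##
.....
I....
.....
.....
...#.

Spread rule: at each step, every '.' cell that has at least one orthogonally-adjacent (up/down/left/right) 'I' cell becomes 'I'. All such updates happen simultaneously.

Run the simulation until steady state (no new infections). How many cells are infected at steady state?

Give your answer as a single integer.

Answer: 29

Derivation:
Step 0 (initial): 1 infected
Step 1: +3 new -> 4 infected
Step 2: +5 new -> 9 infected
Step 3: +7 new -> 16 infected
Step 4: +7 new -> 23 infected
Step 5: +4 new -> 27 infected
Step 6: +1 new -> 28 infected
Step 7: +1 new -> 29 infected
Step 8: +0 new -> 29 infected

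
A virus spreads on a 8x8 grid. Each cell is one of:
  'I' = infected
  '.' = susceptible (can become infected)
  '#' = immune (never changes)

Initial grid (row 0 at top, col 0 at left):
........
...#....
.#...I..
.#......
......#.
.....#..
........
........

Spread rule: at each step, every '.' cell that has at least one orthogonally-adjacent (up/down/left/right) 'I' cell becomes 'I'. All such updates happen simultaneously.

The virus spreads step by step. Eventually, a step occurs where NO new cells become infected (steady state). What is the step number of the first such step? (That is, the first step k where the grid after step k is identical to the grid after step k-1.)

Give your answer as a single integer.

Step 0 (initial): 1 infected
Step 1: +4 new -> 5 infected
Step 2: +8 new -> 13 infected
Step 3: +7 new -> 20 infected
Step 4: +7 new -> 27 infected
Step 5: +6 new -> 33 infected
Step 6: +9 new -> 42 infected
Step 7: +9 new -> 51 infected
Step 8: +5 new -> 56 infected
Step 9: +2 new -> 58 infected
Step 10: +1 new -> 59 infected
Step 11: +0 new -> 59 infected

Answer: 11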